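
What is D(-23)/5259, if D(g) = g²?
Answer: 529/5259 ≈ 0.10059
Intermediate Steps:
D(-23)/5259 = (-23)²/5259 = 529*(1/5259) = 529/5259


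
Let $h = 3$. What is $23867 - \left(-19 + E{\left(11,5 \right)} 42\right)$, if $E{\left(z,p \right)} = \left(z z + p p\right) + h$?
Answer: $17628$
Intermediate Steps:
$E{\left(z,p \right)} = 3 + p^{2} + z^{2}$ ($E{\left(z,p \right)} = \left(z z + p p\right) + 3 = \left(z^{2} + p^{2}\right) + 3 = \left(p^{2} + z^{2}\right) + 3 = 3 + p^{2} + z^{2}$)
$23867 - \left(-19 + E{\left(11,5 \right)} 42\right) = 23867 - \left(-19 + \left(3 + 5^{2} + 11^{2}\right) 42\right) = 23867 - \left(-19 + \left(3 + 25 + 121\right) 42\right) = 23867 - \left(-19 + 149 \cdot 42\right) = 23867 - \left(-19 + 6258\right) = 23867 - 6239 = 17628$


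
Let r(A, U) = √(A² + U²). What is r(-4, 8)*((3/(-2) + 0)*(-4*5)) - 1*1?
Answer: -1 + 120*√5 ≈ 267.33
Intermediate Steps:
r(-4, 8)*((3/(-2) + 0)*(-4*5)) - 1*1 = √((-4)² + 8²)*((3/(-2) + 0)*(-4*5)) - 1*1 = √(16 + 64)*((3*(-½) + 0)*(-20)) - 1 = √80*((-3/2 + 0)*(-20)) - 1 = (4*√5)*(-3/2*(-20)) - 1 = (4*√5)*30 - 1 = 120*√5 - 1 = -1 + 120*√5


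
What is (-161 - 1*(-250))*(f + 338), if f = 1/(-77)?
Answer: 2316225/77 ≈ 30081.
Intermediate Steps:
f = -1/77 ≈ -0.012987
(-161 - 1*(-250))*(f + 338) = (-161 - 1*(-250))*(-1/77 + 338) = (-161 + 250)*(26025/77) = 89*(26025/77) = 2316225/77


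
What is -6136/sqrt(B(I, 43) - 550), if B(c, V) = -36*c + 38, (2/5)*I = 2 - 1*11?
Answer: -3068*sqrt(298)/149 ≈ -355.45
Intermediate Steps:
I = -45/2 (I = 5*(2 - 1*11)/2 = 5*(2 - 11)/2 = (5/2)*(-9) = -45/2 ≈ -22.500)
B(c, V) = 38 - 36*c
-6136/sqrt(B(I, 43) - 550) = -6136/sqrt((38 - 36*(-45/2)) - 550) = -6136/sqrt((38 + 810) - 550) = -6136/sqrt(848 - 550) = -6136*sqrt(298)/298 = -3068*sqrt(298)/149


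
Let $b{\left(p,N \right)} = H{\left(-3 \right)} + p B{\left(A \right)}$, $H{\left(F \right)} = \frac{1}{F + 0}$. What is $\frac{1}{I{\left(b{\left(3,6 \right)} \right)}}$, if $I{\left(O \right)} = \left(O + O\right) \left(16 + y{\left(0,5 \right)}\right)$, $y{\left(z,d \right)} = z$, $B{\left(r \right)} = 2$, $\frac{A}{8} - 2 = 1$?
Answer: $\frac{3}{544} \approx 0.0055147$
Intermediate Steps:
$A = 24$ ($A = 16 + 8 \cdot 1 = 16 + 8 = 24$)
$H{\left(F \right)} = \frac{1}{F}$
$b{\left(p,N \right)} = - \frac{1}{3} + 2 p$ ($b{\left(p,N \right)} = \frac{1}{-3} + p 2 = - \frac{1}{3} + 2 p$)
$I{\left(O \right)} = 32 O$ ($I{\left(O \right)} = \left(O + O\right) \left(16 + 0\right) = 2 O 16 = 32 O$)
$\frac{1}{I{\left(b{\left(3,6 \right)} \right)}} = \frac{1}{32 \left(- \frac{1}{3} + 2 \cdot 3\right)} = \frac{1}{32 \left(- \frac{1}{3} + 6\right)} = \frac{1}{32 \cdot \frac{17}{3}} = \frac{1}{\frac{544}{3}} = \frac{3}{544}$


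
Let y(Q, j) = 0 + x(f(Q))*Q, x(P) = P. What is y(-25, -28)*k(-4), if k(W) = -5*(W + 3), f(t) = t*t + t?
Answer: -75000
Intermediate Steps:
f(t) = t + t² (f(t) = t² + t = t + t²)
y(Q, j) = Q²*(1 + Q) (y(Q, j) = 0 + (Q*(1 + Q))*Q = 0 + Q²*(1 + Q) = Q²*(1 + Q))
k(W) = -15 - 5*W (k(W) = -5*(3 + W) = -15 - 5*W)
y(-25, -28)*k(-4) = ((-25)²*(1 - 25))*(-15 - 5*(-4)) = (625*(-24))*(-15 + 20) = -15000*5 = -75000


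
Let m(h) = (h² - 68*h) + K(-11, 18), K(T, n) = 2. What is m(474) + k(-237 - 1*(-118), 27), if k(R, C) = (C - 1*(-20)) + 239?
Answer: 192732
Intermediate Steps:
m(h) = 2 + h² - 68*h (m(h) = (h² - 68*h) + 2 = 2 + h² - 68*h)
k(R, C) = 259 + C (k(R, C) = (C + 20) + 239 = (20 + C) + 239 = 259 + C)
m(474) + k(-237 - 1*(-118), 27) = (2 + 474² - 68*474) + (259 + 27) = (2 + 224676 - 32232) + 286 = 192446 + 286 = 192732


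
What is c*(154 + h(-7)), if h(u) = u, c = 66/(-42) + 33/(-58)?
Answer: -18249/58 ≈ -314.64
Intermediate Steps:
c = -869/406 (c = 66*(-1/42) + 33*(-1/58) = -11/7 - 33/58 = -869/406 ≈ -2.1404)
c*(154 + h(-7)) = -869*(154 - 7)/406 = -869/406*147 = -18249/58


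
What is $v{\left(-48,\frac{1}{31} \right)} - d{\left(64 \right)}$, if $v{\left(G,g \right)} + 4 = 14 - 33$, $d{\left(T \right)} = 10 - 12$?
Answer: $-21$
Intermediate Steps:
$d{\left(T \right)} = -2$ ($d{\left(T \right)} = 10 - 12 = -2$)
$v{\left(G,g \right)} = -23$ ($v{\left(G,g \right)} = -4 + \left(14 - 33\right) = -4 - 19 = -23$)
$v{\left(-48,\frac{1}{31} \right)} - d{\left(64 \right)} = -23 - -2 = -23 + 2 = -21$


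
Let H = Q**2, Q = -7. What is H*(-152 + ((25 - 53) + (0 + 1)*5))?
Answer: -8575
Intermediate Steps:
H = 49 (H = (-7)**2 = 49)
H*(-152 + ((25 - 53) + (0 + 1)*5)) = 49*(-152 + ((25 - 53) + (0 + 1)*5)) = 49*(-152 + (-28 + 1*5)) = 49*(-152 + (-28 + 5)) = 49*(-152 - 23) = 49*(-175) = -8575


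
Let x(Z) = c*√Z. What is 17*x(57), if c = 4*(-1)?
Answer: -68*√57 ≈ -513.39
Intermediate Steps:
c = -4
x(Z) = -4*√Z
17*x(57) = 17*(-4*√57) = -68*√57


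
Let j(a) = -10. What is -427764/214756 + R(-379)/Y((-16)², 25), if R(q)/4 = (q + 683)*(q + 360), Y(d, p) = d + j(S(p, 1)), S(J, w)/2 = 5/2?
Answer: -633369071/6603747 ≈ -95.911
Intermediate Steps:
S(J, w) = 5 (S(J, w) = 2*(5/2) = 5)
Y(d, p) = -10 + d (Y(d, p) = d - 10 = -10 + d)
R(q) = 4*(360 + q)*(683 + q) (R(q) = 4*((q + 683)*(q + 360)) = 4*((683 + q)*(360 + q)) = 4*((360 + q)*(683 + q)) = 4*(360 + q)*(683 + q))
-427764/214756 + R(-379)/Y((-16)², 25) = -427764/214756 + (983520 + 4*(-379)² + 4172*(-379))/(-10 + (-16)²) = -427764*1/214756 + (983520 + 4*143641 - 1581188)/(-10 + 256) = -106941/53689 + (983520 + 574564 - 1581188)/246 = -106941/53689 - 23104*1/246 = -106941/53689 - 11552/123 = -633369071/6603747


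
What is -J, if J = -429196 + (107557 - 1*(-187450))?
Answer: 134189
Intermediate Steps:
J = -134189 (J = -429196 + (107557 + 187450) = -429196 + 295007 = -134189)
-J = -1*(-134189) = 134189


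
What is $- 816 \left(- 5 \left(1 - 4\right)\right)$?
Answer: $-12240$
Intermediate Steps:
$- 816 \left(- 5 \left(1 - 4\right)\right) = - 816 \left(\left(-5\right) \left(-3\right)\right) = \left(-816\right) 15 = -12240$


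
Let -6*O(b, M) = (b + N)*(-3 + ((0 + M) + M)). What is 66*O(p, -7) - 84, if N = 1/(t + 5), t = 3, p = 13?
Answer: 18963/8 ≈ 2370.4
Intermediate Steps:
N = 1/8 (N = 1/(3 + 5) = 1/8 ≈ 0.12500)
O(b, M) = -(-3 + 2*M)*(1/8 + b)/6 (O(b, M) = -(b + 1/8)*(-3 + ((0 + M) + M))/6 = -(1/8 + b)*(-3 + (M + M))/6 = -(1/8 + b)*(-3 + 2*M)/6 = -(-3 + 2*M)*(1/8 + b)/6)
66*O(p, -7) - 84 = 66*(1/16 + (1/2)*13 - 1/24*(-7) - 1/3*(-7)*13) - 84 = 66*(1/16 + 13/2 + 7/24 + 91/3) - 84 = 66*(595/16) - 84 = 19635/8 - 84 = 18963/8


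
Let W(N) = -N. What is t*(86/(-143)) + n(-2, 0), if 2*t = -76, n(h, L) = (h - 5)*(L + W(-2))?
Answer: 1266/143 ≈ 8.8531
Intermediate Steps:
n(h, L) = (-5 + h)*(2 + L) (n(h, L) = (h - 5)*(L - 1*(-2)) = (-5 + h)*(L + 2) = (-5 + h)*(2 + L))
t = -38 (t = (½)*(-76) = -38)
t*(86/(-143)) + n(-2, 0) = -3268/(-143) + (-10 - 5*0 + 2*(-2) + 0*(-2)) = -3268*(-1)/143 + (-10 + 0 - 4 + 0) = -38*(-86/143) - 14 = 3268/143 - 14 = 1266/143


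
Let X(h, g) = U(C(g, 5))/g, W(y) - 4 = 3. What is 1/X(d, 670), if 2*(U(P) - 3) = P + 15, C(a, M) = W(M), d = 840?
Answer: 335/7 ≈ 47.857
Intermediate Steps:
W(y) = 7 (W(y) = 4 + 3 = 7)
C(a, M) = 7
U(P) = 21/2 + P/2 (U(P) = 3 + (P + 15)/2 = 3 + (15 + P)/2 = 3 + (15/2 + P/2) = 21/2 + P/2)
X(h, g) = 14/g (X(h, g) = (21/2 + (½)*7)/g = (21/2 + 7/2)/g = 14/g)
1/X(d, 670) = 1/(14/670) = 1/(14*(1/670)) = 1/(7/335) = 335/7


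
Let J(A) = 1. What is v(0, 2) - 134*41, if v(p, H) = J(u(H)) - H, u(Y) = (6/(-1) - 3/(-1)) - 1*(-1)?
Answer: -5495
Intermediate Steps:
u(Y) = -2 (u(Y) = (6*(-1) - 3*(-1)) + 1 = (-6 + 3) + 1 = -3 + 1 = -2)
v(p, H) = 1 - H
v(0, 2) - 134*41 = (1 - 1*2) - 134*41 = (1 - 2) - 5494 = -1 - 5494 = -5495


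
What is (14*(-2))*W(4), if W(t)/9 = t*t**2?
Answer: -16128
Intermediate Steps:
W(t) = 9*t**3 (W(t) = 9*(t*t**2) = 9*t**3)
(14*(-2))*W(4) = (14*(-2))*(9*4**3) = -252*64 = -28*576 = -16128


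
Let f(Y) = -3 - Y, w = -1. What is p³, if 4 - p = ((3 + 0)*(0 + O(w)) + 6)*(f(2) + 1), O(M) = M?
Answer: 4096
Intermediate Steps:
p = 16 (p = 4 - ((3 + 0)*(0 - 1) + 6)*((-3 - 1*2) + 1) = 4 - (3*(-1) + 6)*((-3 - 2) + 1) = 4 - (-3 + 6)*(-5 + 1) = 4 - 3*(-4) = 4 - 1*(-12) = 4 + 12 = 16)
p³ = 16³ = 4096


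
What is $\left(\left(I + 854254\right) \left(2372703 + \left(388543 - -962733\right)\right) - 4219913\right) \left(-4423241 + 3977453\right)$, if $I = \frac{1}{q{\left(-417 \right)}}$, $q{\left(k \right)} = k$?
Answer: $- \frac{197122791623694461112}{139} \approx -1.4182 \cdot 10^{18}$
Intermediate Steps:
$I = - \frac{1}{417}$ ($I = \frac{1}{-417} = - \frac{1}{417} \approx -0.0023981$)
$\left(\left(I + 854254\right) \left(2372703 + \left(388543 - -962733\right)\right) - 4219913\right) \left(-4423241 + 3977453\right) = \left(\left(- \frac{1}{417} + 854254\right) \left(2372703 + \left(388543 - -962733\right)\right) - 4219913\right) \left(-4423241 + 3977453\right) = \left(\frac{356223917 \left(2372703 + \left(388543 + 962733\right)\right)}{417} - 4219913\right) \left(-445788\right) = \left(\frac{356223917 \left(2372703 + 1351276\right)}{417} - 4219913\right) \left(-445788\right) = \left(\frac{356223917}{417} \cdot 3723979 - 4219913\right) \left(-445788\right) = \left(\frac{1326570386205743}{417} - 4219913\right) \left(-445788\right) = \frac{1326568626502022}{417} \left(-445788\right) = - \frac{197122791623694461112}{139}$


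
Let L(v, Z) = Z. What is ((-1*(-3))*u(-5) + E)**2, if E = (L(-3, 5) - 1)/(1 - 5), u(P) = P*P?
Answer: 5476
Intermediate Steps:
u(P) = P**2
E = -1 (E = (5 - 1)/(1 - 5) = 4/(-4) = 4*(-1/4) = -1)
((-1*(-3))*u(-5) + E)**2 = (-1*(-3)*(-5)**2 - 1)**2 = (3*25 - 1)**2 = (75 - 1)**2 = 74**2 = 5476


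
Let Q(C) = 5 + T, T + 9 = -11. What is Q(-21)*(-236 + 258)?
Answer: -330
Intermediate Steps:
T = -20 (T = -9 - 11 = -20)
Q(C) = -15 (Q(C) = 5 - 20 = -15)
Q(-21)*(-236 + 258) = -15*(-236 + 258) = -15*22 = -330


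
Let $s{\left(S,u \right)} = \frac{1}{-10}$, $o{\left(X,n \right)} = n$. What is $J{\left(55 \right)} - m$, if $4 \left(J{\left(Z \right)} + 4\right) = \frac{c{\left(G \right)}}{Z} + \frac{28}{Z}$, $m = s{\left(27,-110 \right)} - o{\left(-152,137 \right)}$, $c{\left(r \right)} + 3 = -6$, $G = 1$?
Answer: $\frac{29301}{220} \approx 133.19$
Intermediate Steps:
$c{\left(r \right)} = -9$ ($c{\left(r \right)} = -3 - 6 = -9$)
$s{\left(S,u \right)} = - \frac{1}{10}$
$m = - \frac{1371}{10}$ ($m = - \frac{1}{10} - 137 = - \frac{1371}{10} \approx -137.1$)
$J{\left(Z \right)} = -4 + \frac{19}{4 Z}$ ($J{\left(Z \right)} = -4 + \frac{- \frac{9}{Z} + \frac{28}{Z}}{4} = -4 + \frac{19 \frac{1}{Z}}{4} = -4 + \frac{19}{4 Z}$)
$J{\left(55 \right)} - m = \left(-4 + \frac{19}{4 \cdot 55}\right) - - \frac{1371}{10} = \left(-4 + \frac{19}{4} \cdot \frac{1}{55}\right) + \frac{1371}{10} = \left(-4 + \frac{19}{220}\right) + \frac{1371}{10} = - \frac{861}{220} + \frac{1371}{10} = \frac{29301}{220}$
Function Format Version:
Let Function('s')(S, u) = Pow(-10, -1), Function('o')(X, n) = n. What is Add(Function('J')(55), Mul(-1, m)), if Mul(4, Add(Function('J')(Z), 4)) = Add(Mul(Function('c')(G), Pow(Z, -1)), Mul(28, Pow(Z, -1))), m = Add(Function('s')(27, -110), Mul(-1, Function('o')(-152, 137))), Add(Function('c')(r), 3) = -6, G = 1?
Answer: Rational(29301, 220) ≈ 133.19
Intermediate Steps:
Function('c')(r) = -9 (Function('c')(r) = Add(-3, -6) = -9)
Function('s')(S, u) = Rational(-1, 10)
m = Rational(-1371, 10) (m = Add(Rational(-1, 10), Mul(-1, 137)) = Add(Rational(-1, 10), -137) = Rational(-1371, 10) ≈ -137.10)
Function('J')(Z) = Add(-4, Mul(Rational(19, 4), Pow(Z, -1))) (Function('J')(Z) = Add(-4, Mul(Rational(1, 4), Add(Mul(-9, Pow(Z, -1)), Mul(28, Pow(Z, -1))))) = Add(-4, Mul(Rational(1, 4), Mul(19, Pow(Z, -1)))) = Add(-4, Mul(Rational(19, 4), Pow(Z, -1))))
Add(Function('J')(55), Mul(-1, m)) = Add(Add(-4, Mul(Rational(19, 4), Pow(55, -1))), Mul(-1, Rational(-1371, 10))) = Add(Add(-4, Mul(Rational(19, 4), Rational(1, 55))), Rational(1371, 10)) = Add(Add(-4, Rational(19, 220)), Rational(1371, 10)) = Add(Rational(-861, 220), Rational(1371, 10)) = Rational(29301, 220)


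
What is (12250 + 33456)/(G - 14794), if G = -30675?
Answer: -45706/45469 ≈ -1.0052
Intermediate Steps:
(12250 + 33456)/(G - 14794) = (12250 + 33456)/(-30675 - 14794) = 45706/(-45469) = 45706*(-1/45469) = -45706/45469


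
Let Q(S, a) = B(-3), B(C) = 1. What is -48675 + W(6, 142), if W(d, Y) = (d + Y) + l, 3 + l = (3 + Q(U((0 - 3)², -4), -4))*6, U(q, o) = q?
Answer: -48506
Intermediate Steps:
Q(S, a) = 1
l = 21 (l = -3 + (3 + 1)*6 = -3 + 4*6 = -3 + 24 = 21)
W(d, Y) = 21 + Y + d (W(d, Y) = (d + Y) + 21 = (Y + d) + 21 = 21 + Y + d)
-48675 + W(6, 142) = -48675 + (21 + 142 + 6) = -48675 + 169 = -48506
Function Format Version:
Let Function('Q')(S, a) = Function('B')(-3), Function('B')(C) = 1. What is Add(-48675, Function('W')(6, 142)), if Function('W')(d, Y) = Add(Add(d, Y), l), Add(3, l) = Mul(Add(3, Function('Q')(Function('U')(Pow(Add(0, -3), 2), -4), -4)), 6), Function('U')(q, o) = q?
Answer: -48506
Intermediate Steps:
Function('Q')(S, a) = 1
l = 21 (l = Add(-3, Mul(Add(3, 1), 6)) = Add(-3, Mul(4, 6)) = Add(-3, 24) = 21)
Function('W')(d, Y) = Add(21, Y, d) (Function('W')(d, Y) = Add(Add(d, Y), 21) = Add(Add(Y, d), 21) = Add(21, Y, d))
Add(-48675, Function('W')(6, 142)) = Add(-48675, Add(21, 142, 6)) = Add(-48675, 169) = -48506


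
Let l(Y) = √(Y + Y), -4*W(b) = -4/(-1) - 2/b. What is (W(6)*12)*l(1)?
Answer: -11*√2 ≈ -15.556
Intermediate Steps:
W(b) = -1 + 1/(2*b) (W(b) = -(-4/(-1) - 2/b)/4 = -(-4*(-1) - 2/b)/4 = -(4 - 2/b)/4 = -1 + 1/(2*b))
l(Y) = √2*√Y (l(Y) = √(2*Y) = √2*√Y)
(W(6)*12)*l(1) = (((½ - 1*6)/6)*12)*(√2*√1) = (((½ - 6)/6)*12)*(√2*1) = (((⅙)*(-11/2))*12)*√2 = (-11/12*12)*√2 = -11*√2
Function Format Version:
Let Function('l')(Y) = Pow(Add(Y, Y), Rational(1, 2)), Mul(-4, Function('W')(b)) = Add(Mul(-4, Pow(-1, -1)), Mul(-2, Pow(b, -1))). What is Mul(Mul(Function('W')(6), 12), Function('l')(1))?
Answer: Mul(-11, Pow(2, Rational(1, 2))) ≈ -15.556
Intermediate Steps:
Function('W')(b) = Add(-1, Mul(Rational(1, 2), Pow(b, -1))) (Function('W')(b) = Mul(Rational(-1, 4), Add(Mul(-4, Pow(-1, -1)), Mul(-2, Pow(b, -1)))) = Mul(Rational(-1, 4), Add(Mul(-4, -1), Mul(-2, Pow(b, -1)))) = Mul(Rational(-1, 4), Add(4, Mul(-2, Pow(b, -1)))) = Add(-1, Mul(Rational(1, 2), Pow(b, -1))))
Function('l')(Y) = Mul(Pow(2, Rational(1, 2)), Pow(Y, Rational(1, 2))) (Function('l')(Y) = Pow(Mul(2, Y), Rational(1, 2)) = Mul(Pow(2, Rational(1, 2)), Pow(Y, Rational(1, 2))))
Mul(Mul(Function('W')(6), 12), Function('l')(1)) = Mul(Mul(Mul(Pow(6, -1), Add(Rational(1, 2), Mul(-1, 6))), 12), Mul(Pow(2, Rational(1, 2)), Pow(1, Rational(1, 2)))) = Mul(Mul(Mul(Rational(1, 6), Add(Rational(1, 2), -6)), 12), Mul(Pow(2, Rational(1, 2)), 1)) = Mul(Mul(Mul(Rational(1, 6), Rational(-11, 2)), 12), Pow(2, Rational(1, 2))) = Mul(Mul(Rational(-11, 12), 12), Pow(2, Rational(1, 2))) = Mul(-11, Pow(2, Rational(1, 2)))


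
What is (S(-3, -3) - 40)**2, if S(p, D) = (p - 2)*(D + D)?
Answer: 100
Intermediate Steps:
S(p, D) = 2*D*(-2 + p) (S(p, D) = (-2 + p)*(2*D) = 2*D*(-2 + p))
(S(-3, -3) - 40)**2 = (2*(-3)*(-2 - 3) - 40)**2 = (2*(-3)*(-5) - 40)**2 = (30 - 40)**2 = (-10)**2 = 100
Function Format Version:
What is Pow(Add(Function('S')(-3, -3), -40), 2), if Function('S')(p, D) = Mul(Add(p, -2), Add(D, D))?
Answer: 100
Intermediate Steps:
Function('S')(p, D) = Mul(2, D, Add(-2, p)) (Function('S')(p, D) = Mul(Add(-2, p), Mul(2, D)) = Mul(2, D, Add(-2, p)))
Pow(Add(Function('S')(-3, -3), -40), 2) = Pow(Add(Mul(2, -3, Add(-2, -3)), -40), 2) = Pow(Add(Mul(2, -3, -5), -40), 2) = Pow(Add(30, -40), 2) = Pow(-10, 2) = 100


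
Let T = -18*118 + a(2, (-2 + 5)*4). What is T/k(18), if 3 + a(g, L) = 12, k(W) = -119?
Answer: 2115/119 ≈ 17.773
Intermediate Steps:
a(g, L) = 9 (a(g, L) = -3 + 12 = 9)
T = -2115 (T = -18*118 + 9 = -2124 + 9 = -2115)
T/k(18) = -2115/(-119) = -2115*(-1/119) = 2115/119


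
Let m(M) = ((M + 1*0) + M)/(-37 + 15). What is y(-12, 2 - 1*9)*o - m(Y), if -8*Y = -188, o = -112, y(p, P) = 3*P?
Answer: 51791/22 ≈ 2354.1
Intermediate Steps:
Y = 47/2 (Y = -1/8*(-188) = 47/2 ≈ 23.500)
m(M) = -M/11 (m(M) = ((M + 0) + M)/(-22) = (M + M)*(-1/22) = (2*M)*(-1/22) = -M/11)
y(-12, 2 - 1*9)*o - m(Y) = (3*(2 - 1*9))*(-112) - (-1)*47/(11*2) = (3*(2 - 9))*(-112) - 1*(-47/22) = (3*(-7))*(-112) + 47/22 = -21*(-112) + 47/22 = 2352 + 47/22 = 51791/22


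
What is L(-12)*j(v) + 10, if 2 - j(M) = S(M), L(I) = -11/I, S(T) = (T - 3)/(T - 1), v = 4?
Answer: 415/36 ≈ 11.528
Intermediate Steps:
S(T) = (-3 + T)/(-1 + T)
j(M) = 2 - (-3 + M)/(-1 + M)
L(-12)*j(v) + 10 = (-11/(-12))*((1 + 4)/(-1 + 4)) + 10 = (-11*(-1/12))*(5/3) + 10 = 11*((1/3)*5)/12 + 10 = (11/12)*(5/3) + 10 = 55/36 + 10 = 415/36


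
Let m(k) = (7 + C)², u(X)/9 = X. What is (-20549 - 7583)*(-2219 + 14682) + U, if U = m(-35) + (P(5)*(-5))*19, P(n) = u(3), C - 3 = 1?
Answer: -350611560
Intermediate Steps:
C = 4 (C = 3 + 1 = 4)
u(X) = 9*X
P(n) = 27 (P(n) = 9*3 = 27)
m(k) = 121 (m(k) = (7 + 4)² = 11² = 121)
U = -2444 (U = 121 + (27*(-5))*19 = 121 - 135*19 = 121 - 2565 = -2444)
(-20549 - 7583)*(-2219 + 14682) + U = (-20549 - 7583)*(-2219 + 14682) - 2444 = -28132*12463 - 2444 = -350609116 - 2444 = -350611560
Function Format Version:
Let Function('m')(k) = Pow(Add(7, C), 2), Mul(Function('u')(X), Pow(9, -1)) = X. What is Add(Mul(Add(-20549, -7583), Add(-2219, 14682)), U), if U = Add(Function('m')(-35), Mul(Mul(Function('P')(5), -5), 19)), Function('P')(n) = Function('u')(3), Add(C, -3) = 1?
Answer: -350611560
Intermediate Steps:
C = 4 (C = Add(3, 1) = 4)
Function('u')(X) = Mul(9, X)
Function('P')(n) = 27 (Function('P')(n) = Mul(9, 3) = 27)
Function('m')(k) = 121 (Function('m')(k) = Pow(Add(7, 4), 2) = Pow(11, 2) = 121)
U = -2444 (U = Add(121, Mul(Mul(27, -5), 19)) = Add(121, Mul(-135, 19)) = Add(121, -2565) = -2444)
Add(Mul(Add(-20549, -7583), Add(-2219, 14682)), U) = Add(Mul(Add(-20549, -7583), Add(-2219, 14682)), -2444) = Add(Mul(-28132, 12463), -2444) = Add(-350609116, -2444) = -350611560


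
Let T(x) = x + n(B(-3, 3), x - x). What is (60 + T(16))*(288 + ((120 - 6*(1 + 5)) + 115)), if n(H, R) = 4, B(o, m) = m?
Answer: 38960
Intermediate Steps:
T(x) = 4 + x (T(x) = x + 4 = 4 + x)
(60 + T(16))*(288 + ((120 - 6*(1 + 5)) + 115)) = (60 + (4 + 16))*(288 + ((120 - 6*(1 + 5)) + 115)) = (60 + 20)*(288 + ((120 - 6*6) + 115)) = 80*(288 + ((120 - 36) + 115)) = 80*(288 + (84 + 115)) = 80*(288 + 199) = 80*487 = 38960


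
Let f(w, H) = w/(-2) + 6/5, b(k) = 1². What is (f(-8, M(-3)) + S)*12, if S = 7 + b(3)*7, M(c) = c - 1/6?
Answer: 1152/5 ≈ 230.40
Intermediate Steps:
b(k) = 1
M(c) = -⅙ + c (M(c) = c - 1*⅙ = c - ⅙ = -⅙ + c)
S = 14 (S = 7 + 1*7 = 7 + 7 = 14)
f(w, H) = 6/5 - w/2 (f(w, H) = w*(-½) + 6*(⅕) = -w/2 + 6/5 = 6/5 - w/2)
(f(-8, M(-3)) + S)*12 = ((6/5 - ½*(-8)) + 14)*12 = ((6/5 + 4) + 14)*12 = (26/5 + 14)*12 = (96/5)*12 = 1152/5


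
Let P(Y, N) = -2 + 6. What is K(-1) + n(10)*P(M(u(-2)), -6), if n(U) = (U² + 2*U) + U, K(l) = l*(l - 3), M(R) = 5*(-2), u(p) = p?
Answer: 524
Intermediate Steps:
M(R) = -10
P(Y, N) = 4
K(l) = l*(-3 + l)
n(U) = U² + 3*U
K(-1) + n(10)*P(M(u(-2)), -6) = -(-3 - 1) + (10*(3 + 10))*4 = -1*(-4) + (10*13)*4 = 4 + 130*4 = 4 + 520 = 524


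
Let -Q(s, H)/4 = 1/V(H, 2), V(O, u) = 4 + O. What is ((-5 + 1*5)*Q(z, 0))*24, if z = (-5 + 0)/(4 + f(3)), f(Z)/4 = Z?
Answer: 0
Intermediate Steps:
f(Z) = 4*Z
z = -5/16 (z = (-5 + 0)/(4 + 4*3) = -5/(4 + 12) = -5/16 ≈ -0.31250)
Q(s, H) = -4/(4 + H)
((-5 + 1*5)*Q(z, 0))*24 = ((-5 + 1*5)*(-4/(4 + 0)))*24 = ((-5 + 5)*(-4/4))*24 = (0*(-4*¼))*24 = (0*(-1))*24 = 0*24 = 0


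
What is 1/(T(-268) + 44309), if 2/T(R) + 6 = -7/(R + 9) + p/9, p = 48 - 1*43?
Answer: 902/39966385 ≈ 2.2569e-5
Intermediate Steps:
p = 5 (p = 48 - 43 = 5)
T(R) = 2/(-49/9 - 7/(9 + R)) (T(R) = 2/(-6 + (-7/(R + 9) + 5/9)) = 2/(-6 + (-7/(9 + R) + 5*(⅑))) = 2/(-6 + (-7/(9 + R) + 5/9)) = 2/(-6 + (5/9 - 7/(9 + R))) = 2/(-49/9 - 7/(9 + R)))
1/(T(-268) + 44309) = 1/(18*(-9 - 1*(-268))/(7*(72 + 7*(-268))) + 44309) = 1/(18*(-9 + 268)/(7*(72 - 1876)) + 44309) = 1/((18/7)*259/(-1804) + 44309) = 1/((18/7)*(-1/1804)*259 + 44309) = 1/(-333/902 + 44309) = 1/(39966385/902) = 902/39966385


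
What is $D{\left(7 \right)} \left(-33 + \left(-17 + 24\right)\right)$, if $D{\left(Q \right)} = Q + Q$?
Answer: $-364$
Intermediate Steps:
$D{\left(Q \right)} = 2 Q$
$D{\left(7 \right)} \left(-33 + \left(-17 + 24\right)\right) = 2 \cdot 7 \left(-33 + \left(-17 + 24\right)\right) = 14 \left(-33 + 7\right) = 14 \left(-26\right) = -364$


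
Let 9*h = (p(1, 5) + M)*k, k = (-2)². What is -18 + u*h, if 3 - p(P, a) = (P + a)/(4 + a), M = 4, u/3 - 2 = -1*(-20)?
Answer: 1510/9 ≈ 167.78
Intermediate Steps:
k = 4
u = 66 (u = 6 + 3*(-1*(-20)) = 6 + 3*20 = 6 + 60 = 66)
p(P, a) = 3 - (P + a)/(4 + a)
h = 76/27 (h = (((12 - 1*1 + 2*5)/(4 + 5) + 4)*4)/9 = (((12 - 1 + 10)/9 + 4)*4)/9 = (((⅑)*21 + 4)*4)/9 = ((7/3 + 4)*4)/9 = ((19/3)*4)/9 = (⅑)*(76/3) = 76/27 ≈ 2.8148)
-18 + u*h = -18 + 66*(76/27) = -18 + 1672/9 = 1510/9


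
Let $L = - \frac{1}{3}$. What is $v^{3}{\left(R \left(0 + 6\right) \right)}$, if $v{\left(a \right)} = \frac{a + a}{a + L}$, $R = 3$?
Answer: $\frac{1259712}{148877} \approx 8.4614$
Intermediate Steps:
$L = - \frac{1}{3}$ ($L = \left(-1\right) \frac{1}{3} = - \frac{1}{3} \approx -0.33333$)
$v{\left(a \right)} = \frac{2 a}{- \frac{1}{3} + a}$ ($v{\left(a \right)} = \frac{a + a}{a - \frac{1}{3}} = \frac{2 a}{- \frac{1}{3} + a}$)
$v^{3}{\left(R \left(0 + 6\right) \right)} = \left(\frac{6 \cdot 3 \left(0 + 6\right)}{-1 + 3 \cdot 3 \left(0 + 6\right)}\right)^{3} = \left(\frac{6 \cdot 3 \cdot 6}{-1 + 3 \cdot 3 \cdot 6}\right)^{3} = \left(6 \cdot 18 \frac{1}{-1 + 3 \cdot 18}\right)^{3} = \left(6 \cdot 18 \frac{1}{-1 + 54}\right)^{3} = \left(6 \cdot 18 \cdot \frac{1}{53}\right)^{3} = \left(\frac{108}{53}\right)^{3} = \frac{1259712}{148877}$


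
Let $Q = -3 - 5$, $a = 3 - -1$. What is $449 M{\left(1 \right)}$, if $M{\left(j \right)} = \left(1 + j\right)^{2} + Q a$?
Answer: $-12572$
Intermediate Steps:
$a = 4$ ($a = 3 + 1 = 4$)
$Q = -8$
$M{\left(j \right)} = -32 + \left(1 + j\right)^{2}$ ($M{\left(j \right)} = \left(1 + j\right)^{2} - 32 = -32 + \left(1 + j\right)^{2}$)
$449 M{\left(1 \right)} = 449 \left(-32 + \left(1 + 1\right)^{2}\right) = 449 \left(-32 + 2^{2}\right) = 449 \left(-32 + 4\right) = 449 \left(-28\right) = -12572$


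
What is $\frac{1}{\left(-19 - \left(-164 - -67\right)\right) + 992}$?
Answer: $\frac{1}{1070} \approx 0.00093458$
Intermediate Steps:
$\frac{1}{\left(-19 - \left(-164 - -67\right)\right) + 992} = \frac{1}{\left(-19 - \left(-164 + 67\right)\right) + 992} = \frac{1}{\left(-19 - -97\right) + 992} = \frac{1}{\left(-19 + 97\right) + 992} = \frac{1}{78 + 992} = \frac{1}{1070}$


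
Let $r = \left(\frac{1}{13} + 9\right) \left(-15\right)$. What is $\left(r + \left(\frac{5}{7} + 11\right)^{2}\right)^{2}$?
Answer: $\frac{465124}{405769} \approx 1.1463$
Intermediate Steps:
$r = - \frac{1770}{13}$ ($r = \left(\frac{1}{13} + 9\right) \left(-15\right) = \frac{118}{13} \left(-15\right) = - \frac{1770}{13} \approx -136.15$)
$\left(r + \left(\frac{5}{7} + 11\right)^{2}\right)^{2} = \left(- \frac{1770}{13} + \left(\frac{5}{7} + 11\right)^{2}\right)^{2} = \left(- \frac{1770}{13} + \left(\frac{82}{7}\right)^{2}\right)^{2} = \left(- \frac{1770}{13} + \frac{6724}{49}\right)^{2} = \left(\frac{682}{637}\right)^{2} = \frac{465124}{405769}$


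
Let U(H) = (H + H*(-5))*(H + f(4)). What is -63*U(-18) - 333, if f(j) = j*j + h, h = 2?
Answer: -333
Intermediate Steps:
f(j) = 2 + j**2 (f(j) = j*j + 2 = j**2 + 2 = 2 + j**2)
U(H) = -4*H*(18 + H) (U(H) = (H + H*(-5))*(H + (2 + 4**2)) = (H - 5*H)*(H + (2 + 16)) = (-4*H)*(H + 18) = (-4*H)*(18 + H) = -4*H*(18 + H))
-63*U(-18) - 333 = -(-252)*(-18)*(18 - 18) - 333 = -(-252)*(-18)*0 - 333 = -63*0 - 333 = 0 - 333 = -333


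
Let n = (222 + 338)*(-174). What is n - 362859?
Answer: -460299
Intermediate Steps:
n = -97440 (n = 560*(-174) = -97440)
n - 362859 = -97440 - 362859 = -460299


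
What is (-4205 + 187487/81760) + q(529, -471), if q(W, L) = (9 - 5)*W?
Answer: -170609153/81760 ≈ -2086.7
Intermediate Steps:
q(W, L) = 4*W
(-4205 + 187487/81760) + q(529, -471) = (-4205 + 187487/81760) + 4*529 = (-4205 + 187487*(1/81760)) + 2116 = (-4205 + 187487/81760) + 2116 = -343613313/81760 + 2116 = -170609153/81760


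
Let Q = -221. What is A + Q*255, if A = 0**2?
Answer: -56355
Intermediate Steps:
A = 0
A + Q*255 = 0 - 221*255 = 0 - 56355 = -56355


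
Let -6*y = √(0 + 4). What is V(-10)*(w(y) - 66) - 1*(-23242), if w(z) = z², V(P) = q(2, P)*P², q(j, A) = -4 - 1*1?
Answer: 505678/9 ≈ 56186.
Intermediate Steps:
q(j, A) = -5 (q(j, A) = -4 - 1 = -5)
y = -⅓ (y = -√(0 + 4)/6 = -√4/6 = -⅙*2 = -⅓ ≈ -0.33333)
V(P) = -5*P²
V(-10)*(w(y) - 66) - 1*(-23242) = (-5*(-10)²)*((-⅓)² - 66) - 1*(-23242) = (-5*100)*(⅑ - 66) + 23242 = -500*(-593/9) + 23242 = 296500/9 + 23242 = 505678/9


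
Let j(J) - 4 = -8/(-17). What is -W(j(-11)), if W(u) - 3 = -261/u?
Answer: 4209/76 ≈ 55.382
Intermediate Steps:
j(J) = 76/17 (j(J) = 4 - 8/(-17) = 4 - 8*(-1/17) = 4 + 8/17 = 76/17)
W(u) = 3 - 261/u
-W(j(-11)) = -(3 - 261/76/17) = -(3 - 261*17/76) = -(3 - 4437/76) = -1*(-4209/76) = 4209/76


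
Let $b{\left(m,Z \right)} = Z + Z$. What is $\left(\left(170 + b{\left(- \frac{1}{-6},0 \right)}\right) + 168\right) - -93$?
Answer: $431$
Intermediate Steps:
$b{\left(m,Z \right)} = 2 Z$
$\left(\left(170 + b{\left(- \frac{1}{-6},0 \right)}\right) + 168\right) - -93 = \left(\left(170 + 2 \cdot 0\right) + 168\right) - -93 = \left(\left(170 + 0\right) + 168\right) + 93 = \left(170 + 168\right) + 93 = 338 + 93 = 431$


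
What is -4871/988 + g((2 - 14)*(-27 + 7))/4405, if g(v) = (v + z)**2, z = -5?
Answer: 6621109/870428 ≈ 7.6067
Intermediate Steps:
g(v) = (-5 + v)**2 (g(v) = (v - 5)**2 = (-5 + v)**2)
-4871/988 + g((2 - 14)*(-27 + 7))/4405 = -4871/988 + (-5 + (2 - 14)*(-27 + 7))**2/4405 = -4871*1/988 + (-5 - 12*(-20))**2*(1/4405) = -4871/988 + (-5 + 240)**2*(1/4405) = -4871/988 + 235**2*(1/4405) = -4871/988 + 55225*(1/4405) = -4871/988 + 11045/881 = 6621109/870428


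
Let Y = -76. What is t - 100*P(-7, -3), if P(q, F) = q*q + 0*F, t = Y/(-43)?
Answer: -210624/43 ≈ -4898.2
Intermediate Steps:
t = 76/43 (t = -76/(-43) = -76*(-1/43) = 76/43 ≈ 1.7674)
P(q, F) = q² (P(q, F) = q² + 0 = q²)
t - 100*P(-7, -3) = 76/43 - 100*(-7)² = 76/43 - 100*49 = 76/43 - 4900 = -210624/43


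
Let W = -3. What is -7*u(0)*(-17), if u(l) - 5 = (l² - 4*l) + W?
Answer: 238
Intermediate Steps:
u(l) = 2 + l² - 4*l (u(l) = 5 + ((l² - 4*l) - 3) = 5 + (-3 + l² - 4*l) = 2 + l² - 4*l)
-7*u(0)*(-17) = -7*(2 + 0² - 4*0)*(-17) = -7*(2 + 0 + 0)*(-17) = -7*2*(-17) = -14*(-17) = 238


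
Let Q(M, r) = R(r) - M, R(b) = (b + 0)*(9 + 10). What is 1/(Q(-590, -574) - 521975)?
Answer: -1/532291 ≈ -1.8787e-6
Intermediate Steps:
R(b) = 19*b (R(b) = b*19 = 19*b)
Q(M, r) = -M + 19*r (Q(M, r) = 19*r - M = -M + 19*r)
1/(Q(-590, -574) - 521975) = 1/((-1*(-590) + 19*(-574)) - 521975) = 1/((590 - 10906) - 521975) = 1/(-10316 - 521975) = 1/(-532291) = -1/532291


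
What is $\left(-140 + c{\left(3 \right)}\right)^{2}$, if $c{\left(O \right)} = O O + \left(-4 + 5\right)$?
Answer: $16900$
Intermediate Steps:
$c{\left(O \right)} = 1 + O^{2}$ ($c{\left(O \right)} = O^{2} + 1 = 1 + O^{2}$)
$\left(-140 + c{\left(3 \right)}\right)^{2} = \left(-140 + \left(1 + 3^{2}\right)\right)^{2} = \left(-140 + \left(1 + 9\right)\right)^{2} = \left(-140 + 10\right)^{2} = \left(-130\right)^{2} = 16900$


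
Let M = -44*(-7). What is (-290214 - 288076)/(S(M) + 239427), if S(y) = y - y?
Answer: -578290/239427 ≈ -2.4153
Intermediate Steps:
M = 308
S(y) = 0
(-290214 - 288076)/(S(M) + 239427) = (-290214 - 288076)/(0 + 239427) = -578290/239427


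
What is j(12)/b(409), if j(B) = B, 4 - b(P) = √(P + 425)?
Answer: -24/409 - 6*√834/409 ≈ -0.48233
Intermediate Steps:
b(P) = 4 - √(425 + P) (b(P) = 4 - √(P + 425) = 4 - √(425 + P))
j(12)/b(409) = 12/(4 - √(425 + 409)) = 12/(4 - √834)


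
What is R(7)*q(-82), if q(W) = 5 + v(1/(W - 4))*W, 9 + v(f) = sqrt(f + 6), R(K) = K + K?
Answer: 10402 - 574*sqrt(44290)/43 ≈ 7592.7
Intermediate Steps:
R(K) = 2*K
v(f) = -9 + sqrt(6 + f) (v(f) = -9 + sqrt(f + 6) = -9 + sqrt(6 + f))
q(W) = 5 + W*(-9 + sqrt(6 + 1/(-4 + W))) (q(W) = 5 + (-9 + sqrt(6 + 1/(W - 4)))*W = 5 + (-9 + sqrt(6 + 1/(-4 + W)))*W = 5 + W*(-9 + sqrt(6 + 1/(-4 + W))))
R(7)*q(-82) = (2*7)*(5 - 82*(-9 + sqrt((-23 + 6*(-82))/(-4 - 82)))) = 14*(5 - 82*(-9 + sqrt((-23 - 492)/(-86)))) = 14*(5 - 82*(-9 + sqrt(-1/86*(-515)))) = 14*(5 - 82*(-9 + sqrt(515/86))) = 14*(5 - 82*(-9 + sqrt(44290)/86)) = 14*(5 + (738 - 41*sqrt(44290)/43)) = 14*(743 - 41*sqrt(44290)/43) = 10402 - 574*sqrt(44290)/43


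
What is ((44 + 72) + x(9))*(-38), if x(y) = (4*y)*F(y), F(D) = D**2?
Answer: -115216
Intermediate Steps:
x(y) = 4*y**3 (x(y) = (4*y)*y**2 = 4*y**3)
((44 + 72) + x(9))*(-38) = ((44 + 72) + 4*9**3)*(-38) = (116 + 4*729)*(-38) = (116 + 2916)*(-38) = 3032*(-38) = -115216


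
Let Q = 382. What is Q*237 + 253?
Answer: 90787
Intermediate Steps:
Q*237 + 253 = 382*237 + 253 = 90534 + 253 = 90787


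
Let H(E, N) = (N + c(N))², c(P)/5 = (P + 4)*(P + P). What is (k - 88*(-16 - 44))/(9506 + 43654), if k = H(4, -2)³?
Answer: 228709876/2215 ≈ 1.0326e+5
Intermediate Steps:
c(P) = 10*P*(4 + P) (c(P) = 5*((P + 4)*(P + P)) = 5*((4 + P)*(2*P)) = 5*(2*P*(4 + P)) = 10*P*(4 + P))
H(E, N) = (N + 10*N*(4 + N))²
k = 5489031744 (k = ((-2)²*(41 + 10*(-2))²)³ = (4*(41 - 20)²)³ = (4*21²)³ = (4*441)³ = 1764³ = 5489031744)
(k - 88*(-16 - 44))/(9506 + 43654) = (5489031744 - 88*(-16 - 44))/(9506 + 43654) = (5489031744 - 88*(-60))/53160 = (5489031744 + 5280)*(1/53160) = 5489037024*(1/53160) = 228709876/2215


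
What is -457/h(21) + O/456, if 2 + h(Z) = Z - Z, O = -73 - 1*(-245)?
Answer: 13046/57 ≈ 228.88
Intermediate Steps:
O = 172 (O = -73 + 245 = 172)
h(Z) = -2 (h(Z) = -2 + (Z - Z) = -2 + 0 = -2)
-457/h(21) + O/456 = -457/(-2) + 172/456 = -457*(-½) + 172*(1/456) = 457/2 + 43/114 = 13046/57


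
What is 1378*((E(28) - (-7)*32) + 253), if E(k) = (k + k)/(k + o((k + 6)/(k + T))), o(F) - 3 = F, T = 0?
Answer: 297525358/451 ≈ 6.5970e+5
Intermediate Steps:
o(F) = 3 + F
E(k) = 2*k/(3 + k + (6 + k)/k) (E(k) = (k + k)/(k + (3 + (k + 6)/(k + 0))) = (2*k)/(k + (3 + (6 + k)/k)) = (2*k)/(3 + k + (6 + k)/k) = 2*k/(3 + k + (6 + k)/k))
1378*((E(28) - (-7)*32) + 253) = 1378*((2*28**2/(6 + 28**2 + 4*28) - (-7)*32) + 253) = 1378*((2*784/(6 + 784 + 112) - 1*(-224)) + 253) = 1378*((2*784/902 + 224) + 253) = 1378*((2*784*(1/902) + 224) + 253) = 1378*((784/451 + 224) + 253) = 1378*(101808/451 + 253) = 1378*(215911/451) = 297525358/451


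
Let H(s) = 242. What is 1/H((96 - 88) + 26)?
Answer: 1/242 ≈ 0.0041322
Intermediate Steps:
1/H((96 - 88) + 26) = 1/242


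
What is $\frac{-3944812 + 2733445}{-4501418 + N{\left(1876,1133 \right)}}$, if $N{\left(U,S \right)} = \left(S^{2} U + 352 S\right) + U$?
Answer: $- \frac{1211367}{2404099838} \approx -0.00050388$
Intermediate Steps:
$N{\left(U,S \right)} = U + 352 S + U S^{2}$ ($N{\left(U,S \right)} = \left(U S^{2} + 352 S\right) + U = \left(352 S + U S^{2}\right) + U = U + 352 S + U S^{2}$)
$\frac{-3944812 + 2733445}{-4501418 + N{\left(1876,1133 \right)}} = \frac{-3944812 + 2733445}{-4501418 + \left(1876 + 352 \cdot 1133 + 1876 \cdot 1133^{2}\right)} = - \frac{1211367}{-4501418 + \left(1876 + 398816 + 1876 \cdot 1283689\right)} = - \frac{1211367}{-4501418 + \left(1876 + 398816 + 2408200564\right)} = - \frac{1211367}{-4501418 + 2408601256} = - \frac{1211367}{2404099838}$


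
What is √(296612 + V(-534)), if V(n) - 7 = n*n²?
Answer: 7*I*√3101565 ≈ 12328.0*I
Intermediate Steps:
V(n) = 7 + n³ (V(n) = 7 + n*n² = 7 + n³)
√(296612 + V(-534)) = √(296612 + (7 + (-534)³)) = √(296612 + (7 - 152273304)) = √(296612 - 152273297) = √(-151976685) = 7*I*√3101565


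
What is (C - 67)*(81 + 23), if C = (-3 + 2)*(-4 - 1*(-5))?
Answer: -7072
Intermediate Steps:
C = -1 (C = -(-4 + 5) = -1*1 = -1)
(C - 67)*(81 + 23) = (-1 - 67)*(81 + 23) = -68*104 = -7072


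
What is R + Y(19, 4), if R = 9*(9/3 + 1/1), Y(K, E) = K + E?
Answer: 59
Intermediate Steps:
Y(K, E) = E + K
R = 36 (R = 9*(9*(⅓) + 1*1) = 9*(3 + 1) = 9*4 = 36)
R + Y(19, 4) = 36 + (4 + 19) = 36 + 23 = 59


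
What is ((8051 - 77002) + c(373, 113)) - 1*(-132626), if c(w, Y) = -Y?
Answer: 63562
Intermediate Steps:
((8051 - 77002) + c(373, 113)) - 1*(-132626) = ((8051 - 77002) - 1*113) - 1*(-132626) = (-68951 - 113) + 132626 = -69064 + 132626 = 63562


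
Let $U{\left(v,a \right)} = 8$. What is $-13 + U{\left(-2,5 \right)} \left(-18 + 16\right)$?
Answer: $-29$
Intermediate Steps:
$-13 + U{\left(-2,5 \right)} \left(-18 + 16\right) = -13 + 8 \left(-18 + 16\right) = -13 + 8 \left(-2\right) = -13 - 16 = -29$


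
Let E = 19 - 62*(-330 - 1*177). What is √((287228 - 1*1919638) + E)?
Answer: I*√1600957 ≈ 1265.3*I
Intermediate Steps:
E = 31453 (E = 19 - 62*(-330 - 177) = 19 - 62*(-507) = 19 + 31434 = 31453)
√((287228 - 1*1919638) + E) = √((287228 - 1*1919638) + 31453) = √((287228 - 1919638) + 31453) = √(-1632410 + 31453) = √(-1600957) = I*√1600957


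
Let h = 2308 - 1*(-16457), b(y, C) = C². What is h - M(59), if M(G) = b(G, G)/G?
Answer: 18706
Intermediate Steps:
h = 18765 (h = 2308 + 16457 = 18765)
M(G) = G (M(G) = G²/G = G)
h - M(59) = 18765 - 1*59 = 18765 - 59 = 18706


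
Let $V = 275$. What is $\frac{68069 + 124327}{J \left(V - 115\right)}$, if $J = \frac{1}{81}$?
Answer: $\frac{3896019}{40} \approx 97401.0$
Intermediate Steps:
$J = \frac{1}{81} \approx 0.012346$
$\frac{68069 + 124327}{J \left(V - 115\right)} = \frac{68069 + 124327}{\frac{1}{81} \left(275 - 115\right)} = \frac{192396}{\frac{1}{81} \cdot 160} = \frac{192396}{\frac{160}{81}} = 192396 \cdot \frac{81}{160} = \frac{3896019}{40}$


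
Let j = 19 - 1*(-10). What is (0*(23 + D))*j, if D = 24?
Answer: 0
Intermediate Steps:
j = 29 (j = 19 + 10 = 29)
(0*(23 + D))*j = (0*(23 + 24))*29 = (0*47)*29 = 0*29 = 0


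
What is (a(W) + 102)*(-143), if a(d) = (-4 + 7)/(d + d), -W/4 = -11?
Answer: -116727/8 ≈ -14591.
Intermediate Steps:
W = 44 (W = -4*(-11) = 44)
a(d) = 3/(2*d) (a(d) = 3/((2*d)) = 3*(1/(2*d)) = 3/(2*d))
(a(W) + 102)*(-143) = ((3/2)/44 + 102)*(-143) = ((3/2)*(1/44) + 102)*(-143) = (3/88 + 102)*(-143) = (8979/88)*(-143) = -116727/8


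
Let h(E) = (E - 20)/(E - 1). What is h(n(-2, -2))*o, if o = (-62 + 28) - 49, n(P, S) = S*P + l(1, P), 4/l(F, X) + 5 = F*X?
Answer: 9628/17 ≈ 566.35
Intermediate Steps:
l(F, X) = 4/(-5 + F*X)
n(P, S) = 4/(-5 + P) + P*S (n(P, S) = S*P + 4/(-5 + 1*P) = P*S + 4/(-5 + P) = 4/(-5 + P) + P*S)
o = -83 (o = -34 - 49 = -83)
h(E) = (-20 + E)/(-1 + E)
h(n(-2, -2))*o = ((-20 + (4 - 2*(-2)*(-5 - 2))/(-5 - 2))/(-1 + (4 - 2*(-2)*(-5 - 2))/(-5 - 2)))*(-83) = ((-20 + (4 - 2*(-2)*(-7))/(-7))/(-1 + (4 - 2*(-2)*(-7))/(-7)))*(-83) = ((-20 - (4 - 28)/7)/(-1 - (4 - 28)/7))*(-83) = ((-20 - ⅐*(-24))/(-1 - ⅐*(-24)))*(-83) = ((-20 + 24/7)/(-1 + 24/7))*(-83) = (-116/7/(17/7))*(-83) = ((7/17)*(-116/7))*(-83) = -116/17*(-83) = 9628/17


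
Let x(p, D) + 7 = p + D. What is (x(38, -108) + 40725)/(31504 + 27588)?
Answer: 10162/14773 ≈ 0.68788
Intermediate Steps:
x(p, D) = -7 + D + p (x(p, D) = -7 + (p + D) = -7 + (D + p) = -7 + D + p)
(x(38, -108) + 40725)/(31504 + 27588) = ((-7 - 108 + 38) + 40725)/(31504 + 27588) = (-77 + 40725)/59092 = 40648*(1/59092) = 10162/14773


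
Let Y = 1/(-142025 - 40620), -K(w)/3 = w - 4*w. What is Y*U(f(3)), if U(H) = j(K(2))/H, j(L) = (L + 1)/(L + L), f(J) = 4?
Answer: -19/26300880 ≈ -7.2241e-7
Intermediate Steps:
K(w) = 9*w (K(w) = -3*(w - 4*w) = -(-9)*w = 9*w)
Y = -1/182645 (Y = 1/(-182645) = -1/182645 ≈ -5.4751e-6)
j(L) = (1 + L)/(2*L) (j(L) = (1 + L)/((2*L)) = (1 + L)*(1/(2*L)) = (1 + L)/(2*L))
U(H) = 19/(36*H) (U(H) = ((1 + 9*2)/(2*((9*2))))/H = ((½)*(1 + 18)/18)/H = ((½)*(1/18)*19)/H = 19/(36*H))
Y*U(f(3)) = -19/(6575220*4) = -1/182645*19/144 = -19/26300880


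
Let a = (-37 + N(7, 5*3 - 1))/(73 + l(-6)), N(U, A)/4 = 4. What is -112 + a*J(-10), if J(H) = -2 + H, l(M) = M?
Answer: -7252/67 ≈ -108.24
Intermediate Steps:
N(U, A) = 16 (N(U, A) = 4*4 = 16)
a = -21/67 (a = (-37 + 16)/(73 - 6) = -21/67 ≈ -0.31343)
-112 + a*J(-10) = -112 - 21*(-2 - 10)/67 = -112 - 21/67*(-12) = -112 + 252/67 = -7252/67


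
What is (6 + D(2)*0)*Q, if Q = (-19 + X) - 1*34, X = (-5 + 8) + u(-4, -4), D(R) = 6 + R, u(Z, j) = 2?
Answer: -288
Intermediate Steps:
X = 5 (X = (-5 + 8) + 2 = 3 + 2 = 5)
Q = -48 (Q = (-19 + 5) - 1*34 = -14 - 34 = -48)
(6 + D(2)*0)*Q = (6 + (6 + 2)*0)*(-48) = (6 + 8*0)*(-48) = (6 + 0)*(-48) = 6*(-48) = -288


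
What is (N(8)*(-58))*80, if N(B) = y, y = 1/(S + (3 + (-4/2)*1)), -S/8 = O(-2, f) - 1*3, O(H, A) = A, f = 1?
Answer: -4640/17 ≈ -272.94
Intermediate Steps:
S = 16 (S = -8*(1 - 1*3) = -8*(1 - 3) = -8*(-2) = 16)
y = 1/17 (y = 1/(16 + (3 + (-4/2)*1)) = 1/(16 + (3 + ((1/2)*(-4))*1)) = 1/(16 + (3 - 2*1)) = 1/(16 + (3 - 2)) = 1/(16 + 1) = 1/17 ≈ 0.058824)
N(B) = 1/17
(N(8)*(-58))*80 = ((1/17)*(-58))*80 = -58/17*80 = -4640/17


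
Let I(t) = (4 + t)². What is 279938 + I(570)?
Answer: 609414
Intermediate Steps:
279938 + I(570) = 279938 + (4 + 570)² = 279938 + 574² = 279938 + 329476 = 609414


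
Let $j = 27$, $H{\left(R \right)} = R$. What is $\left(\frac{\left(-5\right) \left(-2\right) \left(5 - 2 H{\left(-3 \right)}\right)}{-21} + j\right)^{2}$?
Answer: $\frac{208849}{441} \approx 473.58$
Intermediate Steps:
$\left(\frac{\left(-5\right) \left(-2\right) \left(5 - 2 H{\left(-3 \right)}\right)}{-21} + j\right)^{2} = \left(\frac{\left(-5\right) \left(-2\right) \left(5 - -6\right)}{-21} + 27\right)^{2} = \left(10 \left(5 + 6\right) \left(- \frac{1}{21}\right) + 27\right)^{2} = \left(10 \cdot 11 \left(- \frac{1}{21}\right) + 27\right)^{2} = \left(110 \left(- \frac{1}{21}\right) + 27\right)^{2} = \left(- \frac{110}{21} + 27\right)^{2} = \left(\frac{457}{21}\right)^{2} = \frac{208849}{441}$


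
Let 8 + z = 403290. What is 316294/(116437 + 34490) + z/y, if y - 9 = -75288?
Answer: -537041252/164661357 ≈ -3.2615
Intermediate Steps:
z = 403282 (z = -8 + 403290 = 403282)
y = -75279 (y = 9 - 75288 = -75279)
316294/(116437 + 34490) + z/y = 316294/(116437 + 34490) + 403282/(-75279) = 316294/150927 + 403282*(-1/75279) = 316294*(1/150927) - 17534/3273 = 316294/150927 - 17534/3273 = -537041252/164661357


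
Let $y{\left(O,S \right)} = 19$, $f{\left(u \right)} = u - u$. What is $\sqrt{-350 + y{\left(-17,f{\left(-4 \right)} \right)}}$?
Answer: $i \sqrt{331} \approx 18.193 i$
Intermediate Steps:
$f{\left(u \right)} = 0$
$\sqrt{-350 + y{\left(-17,f{\left(-4 \right)} \right)}} = \sqrt{-350 + 19} = \sqrt{-331} = i \sqrt{331}$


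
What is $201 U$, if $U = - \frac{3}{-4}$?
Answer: $\frac{603}{4} \approx 150.75$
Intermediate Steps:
$U = \frac{3}{4}$ ($U = \left(-3\right) \left(- \frac{1}{4}\right) = \frac{3}{4} \approx 0.75$)
$201 U = 201 \cdot \frac{3}{4} = \frac{603}{4}$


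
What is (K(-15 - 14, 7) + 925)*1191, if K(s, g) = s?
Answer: 1067136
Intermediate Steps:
(K(-15 - 14, 7) + 925)*1191 = ((-15 - 14) + 925)*1191 = (-29 + 925)*1191 = 896*1191 = 1067136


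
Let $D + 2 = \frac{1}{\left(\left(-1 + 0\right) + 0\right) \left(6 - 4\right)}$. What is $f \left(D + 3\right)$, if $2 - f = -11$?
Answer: $\frac{13}{2} \approx 6.5$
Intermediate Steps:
$f = 13$ ($f = 2 - -11 = 2 + 11 = 13$)
$D = - \frac{5}{2}$ ($D = -2 + \frac{1}{\left(\left(-1 + 0\right) + 0\right) \left(6 - 4\right)} = -2 + \frac{1}{\left(-1 + 0\right) 2} = -2 + \frac{1}{\left(-1\right) 2} = -2 + \frac{1}{-2} = -2 - \frac{1}{2} = - \frac{5}{2} \approx -2.5$)
$f \left(D + 3\right) = 13 \left(- \frac{5}{2} + 3\right) = 13 \cdot \frac{1}{2} = \frac{13}{2}$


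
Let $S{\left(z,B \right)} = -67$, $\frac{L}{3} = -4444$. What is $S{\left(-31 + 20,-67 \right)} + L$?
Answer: $-13399$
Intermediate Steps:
$L = -13332$ ($L = 3 \left(-4444\right) = -13332$)
$S{\left(-31 + 20,-67 \right)} + L = -67 - 13332 = -13399$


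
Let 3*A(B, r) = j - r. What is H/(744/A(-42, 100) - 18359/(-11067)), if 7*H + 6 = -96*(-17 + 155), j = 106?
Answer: -20954574/4135283 ≈ -5.0673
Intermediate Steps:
A(B, r) = 106/3 - r/3 (A(B, r) = (106 - r)/3 = 106/3 - r/3)
H = -13254/7 (H = -6/7 + (-96*(-17 + 155))/7 = -6/7 + (-96*138)/7 = -6/7 + (⅐)*(-13248) = -6/7 - 13248/7 = -13254/7 ≈ -1893.4)
H/(744/A(-42, 100) - 18359/(-11067)) = -13254/(7*(744/(106/3 - ⅓*100) - 18359/(-11067))) = -13254/(7*(744/(106/3 - 100/3) - 18359*(-1/11067))) = -13254/(7*(744/2 + 18359/11067)) = -13254/(7*(744*(½) + 18359/11067)) = -13254/(7*(372 + 18359/11067)) = -13254/(7*4135283/11067) = -13254/7*11067/4135283 = -20954574/4135283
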